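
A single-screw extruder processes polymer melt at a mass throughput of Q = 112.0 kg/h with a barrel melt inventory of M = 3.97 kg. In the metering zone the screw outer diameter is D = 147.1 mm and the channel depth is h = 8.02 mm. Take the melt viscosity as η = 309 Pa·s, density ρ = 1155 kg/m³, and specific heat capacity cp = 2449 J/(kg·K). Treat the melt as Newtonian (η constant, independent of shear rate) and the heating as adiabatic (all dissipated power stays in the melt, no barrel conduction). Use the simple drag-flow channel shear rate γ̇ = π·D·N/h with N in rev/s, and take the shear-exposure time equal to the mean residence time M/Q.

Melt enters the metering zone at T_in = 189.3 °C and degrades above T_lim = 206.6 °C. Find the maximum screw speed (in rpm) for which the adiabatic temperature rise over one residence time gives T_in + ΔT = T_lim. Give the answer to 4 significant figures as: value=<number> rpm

value=36.68 rpm

Throughput in SI: Q_s = 112.0 kg/h ÷ 3600 s/h = 0.0311111 kg/s
Mean residence time: t_res = M/Q_s = 3.97 kg / 0.0311111 kg/s = 127.607 s
Geometry in SI: D = 147.1 mm → 0.1471 m, h = 8.02 mm → 0.00802 m
Allowable rise: ΔT_a = T_lim − T_in = 206.6 − 189.3 = 17.3 K
γ̇_max² = ΔT_a·ρ·cp/(η·t_res) = 17.3·1155·2449/(309·127.607) = 1241.03 s⁻²
γ̇_max = √1241.03 = 35.2283 s⁻¹
N_max = γ̇_max h / (πD) = 35.2283·0.00802/(π·0.1471) = 0.611369 rev/s → ×60 = 36.6821 rpm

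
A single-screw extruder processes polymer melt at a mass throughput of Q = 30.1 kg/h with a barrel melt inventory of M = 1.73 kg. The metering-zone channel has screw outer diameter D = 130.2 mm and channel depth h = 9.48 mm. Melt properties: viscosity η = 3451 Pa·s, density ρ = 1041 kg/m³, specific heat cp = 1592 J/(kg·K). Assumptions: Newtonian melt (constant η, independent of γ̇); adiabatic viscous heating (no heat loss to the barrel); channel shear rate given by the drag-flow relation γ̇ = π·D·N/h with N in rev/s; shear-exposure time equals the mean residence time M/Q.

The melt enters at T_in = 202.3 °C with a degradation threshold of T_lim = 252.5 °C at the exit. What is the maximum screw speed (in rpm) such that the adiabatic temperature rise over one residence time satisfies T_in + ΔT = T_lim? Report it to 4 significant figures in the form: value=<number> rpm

Throughput in SI: Q_s = 30.1 kg/h ÷ 3600 s/h = 0.00836111 kg/s
t_res = M / Q_s = 1.73 ÷ 0.00836111 = 206.91 s
Convert to metres: D = 0.1302 m, h = 0.00948 m
ΔT_a = T_lim − T_in = 252.5 − 202.3 = 50.2 K
Invert ΔT = ηγ̇²t_res/(ρcp) for γ̇: γ̇_max² = ΔT_a ρ cp / (η t_res) = 50.2·1041·1592 / (3451·206.91) = 116.512 s⁻²
γ̇_max = sqrt(116.512) = 10.7941 s⁻¹
N_max = γ̇_max·h / (π·D) = 10.7941 · 0.00948 / (π · 0.1302) = 0.250169 rev/s = 15.0101 rpm

value=15.01 rpm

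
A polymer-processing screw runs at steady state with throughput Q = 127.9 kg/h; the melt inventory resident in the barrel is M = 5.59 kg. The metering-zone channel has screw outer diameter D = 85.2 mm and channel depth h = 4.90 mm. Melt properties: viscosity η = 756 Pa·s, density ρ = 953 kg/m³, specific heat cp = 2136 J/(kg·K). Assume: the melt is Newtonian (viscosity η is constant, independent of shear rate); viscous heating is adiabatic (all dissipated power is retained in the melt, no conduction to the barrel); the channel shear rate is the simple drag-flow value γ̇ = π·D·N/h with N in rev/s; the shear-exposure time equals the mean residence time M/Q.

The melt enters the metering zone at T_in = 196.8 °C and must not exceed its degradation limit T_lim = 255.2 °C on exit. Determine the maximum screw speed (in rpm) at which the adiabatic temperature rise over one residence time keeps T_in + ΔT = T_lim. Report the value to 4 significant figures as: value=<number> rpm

Q_s = Q / 3600 = 127.9 / 3600 = 0.0355278 kg/s
Mean residence time: t_res = M/Q_s = 5.59 kg / 0.0355278 kg/s = 157.342 s
D = 85.2 mm = 0.0852 m;  h = 4.90 mm = 0.0049 m
ΔT_a = T_lim − T_in = 255.2 °C − 196.8 °C = 58.4 K
γ̇_max² = ΔT_a·ρ·cp/(η·t_res) = 58.4·953·2136/(756·157.342) = 999.405 s⁻²
γ̇_max = √999.405 = 31.6134 s⁻¹
Solve γ̇ = πDN/h for N: N_max = γ̇_max·h/(π·D) = 31.6134 × 0.0049 / (π × 0.0852) = 0.578732 rev/s = 34.7239 rpm

value=34.72 rpm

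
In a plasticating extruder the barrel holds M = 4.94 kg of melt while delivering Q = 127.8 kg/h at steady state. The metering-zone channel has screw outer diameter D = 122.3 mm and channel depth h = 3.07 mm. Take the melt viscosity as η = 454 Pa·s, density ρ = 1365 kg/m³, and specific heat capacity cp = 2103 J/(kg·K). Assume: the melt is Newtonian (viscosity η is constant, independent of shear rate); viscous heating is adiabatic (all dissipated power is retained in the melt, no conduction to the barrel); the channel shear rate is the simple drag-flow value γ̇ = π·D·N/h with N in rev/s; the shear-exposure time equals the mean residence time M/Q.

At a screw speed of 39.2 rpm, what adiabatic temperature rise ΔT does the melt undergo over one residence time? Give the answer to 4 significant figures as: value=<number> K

value=147.1 K

Q_s = Q / 3600 = 127.8 / 3600 = 0.0355 kg/s
t_res = M / Q_s = 4.94 ÷ 0.0355 = 139.155 s
Convert to SI: D = 0.1223 m, h = 0.00307 m, N = 39.2/60 = 0.653333 rev/s
γ̇ = π·D·N / h = π · 0.1223 · 0.653333 / 0.00307 = 81.766 s⁻¹
ΔT = η·γ̇²·t_res / (ρ·cp) = 454 · (81.766)² · 139.155 / (1365 · 2103) = 147.139 K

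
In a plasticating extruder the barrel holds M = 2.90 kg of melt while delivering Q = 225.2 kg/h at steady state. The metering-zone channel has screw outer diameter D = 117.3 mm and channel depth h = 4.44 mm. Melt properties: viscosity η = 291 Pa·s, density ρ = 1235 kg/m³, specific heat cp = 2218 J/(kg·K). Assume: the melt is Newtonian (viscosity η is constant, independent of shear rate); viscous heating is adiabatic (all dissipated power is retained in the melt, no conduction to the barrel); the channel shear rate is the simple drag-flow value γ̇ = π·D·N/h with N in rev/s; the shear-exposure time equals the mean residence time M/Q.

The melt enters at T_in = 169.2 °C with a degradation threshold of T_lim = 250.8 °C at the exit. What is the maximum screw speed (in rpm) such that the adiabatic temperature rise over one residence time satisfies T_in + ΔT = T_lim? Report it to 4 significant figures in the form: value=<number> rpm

Q_s = Q / 3600 = 225.2 / 3600 = 0.0625556 kg/s
t_res = M / Q_s = 2.90 ÷ 0.0625556 = 46.3588 s
D = 117.3 mm = 0.1173 m;  h = 4.44 mm = 0.00444 m
ΔT_a = T_lim − T_in = 250.8 °C − 169.2 °C = 81.6 K
γ̇_max² = ΔT_a·ρ·cp / (η·t_res) = [81.6 × 1235 × 2218] / [291 × 46.3588] = 16568.9 s⁻²
γ̇_max = √16568.9 = 128.72 s⁻¹
N_max = γ̇_max·h / (π·D) = 128.72 · 0.00444 / (π · 0.1173) = 1.55089 rev/s = 93.0536 rpm

value=93.05 rpm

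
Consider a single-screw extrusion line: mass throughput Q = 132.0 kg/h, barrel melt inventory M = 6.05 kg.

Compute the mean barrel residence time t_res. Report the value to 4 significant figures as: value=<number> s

Convert throughput: Q = 132.0 kg/h = 132.0/3600 = 0.0366667 kg/s
t_res = M / Q_s = 6.05 / 0.0366667 = 165 s

value=165.0 s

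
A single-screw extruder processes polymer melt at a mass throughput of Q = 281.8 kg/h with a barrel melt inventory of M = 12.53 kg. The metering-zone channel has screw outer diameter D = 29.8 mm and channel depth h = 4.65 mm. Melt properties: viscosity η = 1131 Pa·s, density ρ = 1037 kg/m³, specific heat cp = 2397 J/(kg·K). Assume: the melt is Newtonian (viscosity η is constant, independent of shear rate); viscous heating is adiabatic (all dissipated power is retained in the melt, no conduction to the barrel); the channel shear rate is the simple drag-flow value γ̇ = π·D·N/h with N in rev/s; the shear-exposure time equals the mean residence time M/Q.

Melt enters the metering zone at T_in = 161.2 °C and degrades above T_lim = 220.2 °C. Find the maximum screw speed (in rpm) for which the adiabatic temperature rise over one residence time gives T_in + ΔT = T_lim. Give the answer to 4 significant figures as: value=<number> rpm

value=84.82 rpm

Convert throughput: Q = 281.8 kg/h = 281.8/3600 = 0.0782778 kg/s
t_res = M / Q_s = 12.53 ÷ 0.0782778 = 160.071 s
Geometry in SI: D = 29.8 mm → 0.0298 m, h = 4.65 mm → 0.00465 m
ΔT_a = T_lim − T_in = 220.2 − 161.2 = 59 K
γ̇_max² = ΔT_a·ρ·cp / (η·t_res) = [59 × 1037 × 2397] / [1131 × 160.071] = 810.072 s⁻²
Take the square root: γ̇_max = √(810.072) = 28.4618 s⁻¹
N_max = γ̇_max·h / (π·D) = 28.4618 · 0.00465 / (π · 0.0298) = 1.41367 rev/s = 84.8203 rpm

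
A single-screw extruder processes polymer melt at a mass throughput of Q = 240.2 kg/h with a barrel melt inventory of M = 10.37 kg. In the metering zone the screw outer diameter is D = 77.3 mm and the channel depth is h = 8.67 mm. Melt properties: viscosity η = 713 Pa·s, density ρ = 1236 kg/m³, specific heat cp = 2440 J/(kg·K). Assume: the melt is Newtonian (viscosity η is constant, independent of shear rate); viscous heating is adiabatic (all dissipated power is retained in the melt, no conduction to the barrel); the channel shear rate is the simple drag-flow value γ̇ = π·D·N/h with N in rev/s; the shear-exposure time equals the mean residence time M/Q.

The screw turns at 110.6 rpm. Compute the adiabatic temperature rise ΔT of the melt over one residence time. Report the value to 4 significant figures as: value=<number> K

value=97.95 K

Throughput in SI: Q_s = 240.2 kg/h ÷ 3600 s/h = 0.0667222 kg/s
t_res = M / Q_s = 10.37 ÷ 0.0667222 = 155.42 s
Geometry in metres: D = 77.3 mm → 0.0773 m, h = 8.67 mm → 0.00867 m; screw speed N = 110.6 rpm = 1.84333 rev/s
Shear rate: γ̇ = πDN/h = π·0.0773·1.84333/0.00867 = 51.6314 s⁻¹
ΔT = η·γ̇²·t_res / (ρ·cp) = 713 · (51.6314)² · 155.42 / (1236 · 2440) = 97.953 K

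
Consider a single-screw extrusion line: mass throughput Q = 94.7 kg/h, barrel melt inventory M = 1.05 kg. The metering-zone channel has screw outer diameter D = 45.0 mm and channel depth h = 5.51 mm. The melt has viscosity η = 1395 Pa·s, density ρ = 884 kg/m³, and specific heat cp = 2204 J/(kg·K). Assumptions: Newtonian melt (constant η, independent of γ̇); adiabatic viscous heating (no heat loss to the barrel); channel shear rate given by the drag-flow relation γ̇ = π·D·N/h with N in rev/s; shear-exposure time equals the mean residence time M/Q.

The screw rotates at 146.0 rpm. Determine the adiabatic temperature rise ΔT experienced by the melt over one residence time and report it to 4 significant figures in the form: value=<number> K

value=111.4 K

Throughput in SI: Q_s = 94.7 kg/h ÷ 3600 s/h = 0.0263056 kg/s
t_res = M / Q_s = 1.05 / 0.0263056 = 39.9155 s
Geometry in metres: D = 45.0 mm → 0.045 m, h = 5.51 mm → 0.00551 m; screw speed N = 146.0 rpm = 2.43333 rev/s
γ̇ = π D N / h = (π)(0.045)(2.43333) / 0.00551 = 62.4327 s⁻¹
ΔT = η·γ̇²·t_res/(ρ·cp) = [1395 × 62.4327² × 39.9155] / [884 × 2204] = 111.398 K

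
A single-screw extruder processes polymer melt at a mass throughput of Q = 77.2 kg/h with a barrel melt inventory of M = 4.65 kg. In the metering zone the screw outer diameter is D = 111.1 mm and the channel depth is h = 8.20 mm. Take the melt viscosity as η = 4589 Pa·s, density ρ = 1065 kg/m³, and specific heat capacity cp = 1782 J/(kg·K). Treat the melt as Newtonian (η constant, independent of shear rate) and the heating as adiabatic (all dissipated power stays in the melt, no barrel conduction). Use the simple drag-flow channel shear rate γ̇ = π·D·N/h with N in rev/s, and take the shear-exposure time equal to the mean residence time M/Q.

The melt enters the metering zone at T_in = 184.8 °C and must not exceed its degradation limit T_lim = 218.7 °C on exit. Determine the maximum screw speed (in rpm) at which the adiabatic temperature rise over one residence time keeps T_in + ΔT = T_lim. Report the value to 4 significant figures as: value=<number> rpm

Q_s = Q / 3600 = 77.2 / 3600 = 0.0214444 kg/s
t_res = M / Q_s = 4.65 ÷ 0.0214444 = 216.839 s
Convert to metres: D = 0.1111 m, h = 0.0082 m
ΔT_a = T_lim − T_in = 218.7 − 184.8 = 33.9 K
Invert ΔT = ηγ̇²t_res/(ρcp) for γ̇: γ̇_max² = ΔT_a ρ cp / (η t_res) = 33.9·1065·1782 / (4589·216.839) = 64.6548 s⁻²
γ̇_max = sqrt(64.6548) = 8.04082 s⁻¹
Solve γ̇ = πDN/h for N: N_max = γ̇_max·h/(π·D) = 8.04082 × 0.0082 / (π × 0.1111) = 0.188908 rev/s = 11.3345 rpm

value=11.33 rpm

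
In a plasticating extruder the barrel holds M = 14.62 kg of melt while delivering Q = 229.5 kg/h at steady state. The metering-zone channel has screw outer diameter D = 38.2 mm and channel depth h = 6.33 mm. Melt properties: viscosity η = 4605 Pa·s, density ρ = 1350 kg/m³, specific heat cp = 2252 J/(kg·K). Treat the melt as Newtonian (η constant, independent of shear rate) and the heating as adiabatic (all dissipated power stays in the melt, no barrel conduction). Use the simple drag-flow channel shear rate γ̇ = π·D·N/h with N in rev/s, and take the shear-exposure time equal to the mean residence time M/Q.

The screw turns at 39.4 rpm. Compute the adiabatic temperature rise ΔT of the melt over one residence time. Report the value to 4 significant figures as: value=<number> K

Throughput in SI: Q_s = 229.5 kg/h ÷ 3600 s/h = 0.06375 kg/s
Mean residence time: t_res = M/Q_s = 14.62 kg / 0.06375 kg/s = 229.333 s
Geometry in metres: D = 38.2 mm → 0.0382 m, h = 6.33 mm → 0.00633 m; screw speed N = 39.4 rpm = 0.656667 rev/s
Shear rate: γ̇ = πDN/h = π·0.0382·0.656667/0.00633 = 12.4496 s⁻¹
Adiabatic rise: ΔT = η γ̇² t_res / (ρ cp) = 4605·(12.4496)²·229.333 / (1350·2252) = 53.8398 K

value=53.84 K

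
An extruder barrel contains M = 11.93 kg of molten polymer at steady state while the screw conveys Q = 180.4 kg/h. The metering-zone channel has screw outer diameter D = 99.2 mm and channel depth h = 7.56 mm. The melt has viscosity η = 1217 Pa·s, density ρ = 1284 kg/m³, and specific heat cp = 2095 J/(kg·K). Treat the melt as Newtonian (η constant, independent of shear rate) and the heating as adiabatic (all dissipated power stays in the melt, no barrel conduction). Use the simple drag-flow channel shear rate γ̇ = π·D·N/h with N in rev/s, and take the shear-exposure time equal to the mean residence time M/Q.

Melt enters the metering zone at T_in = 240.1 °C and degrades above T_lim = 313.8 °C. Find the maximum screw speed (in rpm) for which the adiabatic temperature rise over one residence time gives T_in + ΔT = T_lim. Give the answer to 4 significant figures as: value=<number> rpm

Q_s = Q / 3600 = 180.4 / 3600 = 0.0501111 kg/s
t_res = M / Q_s = 11.93 ÷ 0.0501111 = 238.071 s
Convert to metres: D = 0.0992 m, h = 0.00756 m
Allowable rise: ΔT_a = T_lim − T_in = 313.8 − 240.1 = 73.7 K
Invert ΔT = ηγ̇²t_res/(ρcp) for γ̇: γ̇_max² = ΔT_a ρ cp / (η t_res) = 73.7·1284·2095 / (1217·238.071) = 684.257 s⁻²
γ̇_max = sqrt(684.257) = 26.1583 s⁻¹
N_max = γ̇_max h / (πD) = 26.1583·0.00756/(π·0.0992) = 0.634556 rev/s → ×60 = 38.0734 rpm

value=38.07 rpm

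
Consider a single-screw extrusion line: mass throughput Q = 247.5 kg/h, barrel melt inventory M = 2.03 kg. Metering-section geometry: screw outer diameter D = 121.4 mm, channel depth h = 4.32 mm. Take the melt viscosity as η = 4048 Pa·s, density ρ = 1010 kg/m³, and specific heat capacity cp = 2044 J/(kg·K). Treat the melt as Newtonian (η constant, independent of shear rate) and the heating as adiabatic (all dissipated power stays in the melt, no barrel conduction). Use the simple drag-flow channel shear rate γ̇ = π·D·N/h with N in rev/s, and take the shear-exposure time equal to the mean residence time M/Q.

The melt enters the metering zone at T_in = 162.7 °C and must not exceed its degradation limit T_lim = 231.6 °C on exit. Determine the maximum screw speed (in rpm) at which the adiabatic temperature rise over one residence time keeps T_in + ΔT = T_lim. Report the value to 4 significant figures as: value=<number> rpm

Convert throughput: Q = 247.5 kg/h = 247.5/3600 = 0.06875 kg/s
t_res = M / Q_s = 2.03 / 0.06875 = 29.5273 s
Convert to metres: D = 0.1214 m, h = 0.00432 m
ΔT_a = T_lim − T_in = 231.6 − 162.7 = 68.9 K
Invert ΔT = ηγ̇²t_res/(ρcp) for γ̇: γ̇_max² = ΔT_a ρ cp / (η t_res) = 68.9·1010·2044 / (4048·29.5273) = 1190.03 s⁻²
γ̇_max = sqrt(1190.03) = 34.4968 s⁻¹
Solve γ̇ = πDN/h for N: N_max = γ̇_max·h/(π·D) = 34.4968 × 0.00432 / (π × 0.1214) = 0.390746 rev/s = 23.4447 rpm

value=23.44 rpm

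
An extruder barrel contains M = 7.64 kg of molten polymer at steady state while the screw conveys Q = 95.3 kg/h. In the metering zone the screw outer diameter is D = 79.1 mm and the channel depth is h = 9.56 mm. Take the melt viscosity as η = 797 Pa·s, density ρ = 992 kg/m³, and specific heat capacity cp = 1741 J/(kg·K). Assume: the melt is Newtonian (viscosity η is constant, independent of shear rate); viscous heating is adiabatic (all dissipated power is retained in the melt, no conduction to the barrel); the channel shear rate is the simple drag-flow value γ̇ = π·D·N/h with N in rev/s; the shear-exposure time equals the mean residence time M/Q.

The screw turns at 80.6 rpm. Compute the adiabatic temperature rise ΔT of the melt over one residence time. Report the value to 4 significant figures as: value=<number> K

Q_s = Q / 3600 = 95.3 / 3600 = 0.0264722 kg/s
Mean residence time: t_res = M/Q_s = 7.64 kg / 0.0264722 kg/s = 288.604 s
Geometry in metres: D = 79.1 mm → 0.0791 m, h = 9.56 mm → 0.00956 m; screw speed N = 80.6 rpm = 1.34333 rev/s
γ̇ = π·D·N / h = π · 0.0791 · 1.34333 / 0.00956 = 34.9182 s⁻¹
ΔT = η·γ̇²·t_res / (ρ·cp) = 797 · (34.9182)² · 288.604 / (992 · 1741) = 162.389 K

value=162.4 K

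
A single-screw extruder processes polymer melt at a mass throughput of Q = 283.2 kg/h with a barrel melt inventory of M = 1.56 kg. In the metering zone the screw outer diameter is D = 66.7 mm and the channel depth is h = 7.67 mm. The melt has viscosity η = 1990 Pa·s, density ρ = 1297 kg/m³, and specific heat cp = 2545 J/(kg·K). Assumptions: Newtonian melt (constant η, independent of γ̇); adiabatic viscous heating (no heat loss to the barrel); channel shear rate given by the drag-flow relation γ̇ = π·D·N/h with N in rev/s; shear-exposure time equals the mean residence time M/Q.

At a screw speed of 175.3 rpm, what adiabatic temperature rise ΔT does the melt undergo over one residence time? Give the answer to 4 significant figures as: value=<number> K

Throughput in SI: Q_s = 283.2 kg/h ÷ 3600 s/h = 0.0786667 kg/s
t_res = M / Q_s = 1.56 / 0.0786667 = 19.8305 s
Geometry in metres: D = 66.7 mm → 0.0667 m, h = 7.67 mm → 0.00767 m; screw speed N = 175.3 rpm = 2.92167 rev/s
γ̇ = π D N / h = (π)(0.0667)(2.92167) / 0.00767 = 79.8199 s⁻¹
ΔT = η·γ̇²·t_res/(ρ·cp) = [1990 × 79.8199² × 19.8305] / [1297 × 2545] = 76.1695 K

value=76.17 K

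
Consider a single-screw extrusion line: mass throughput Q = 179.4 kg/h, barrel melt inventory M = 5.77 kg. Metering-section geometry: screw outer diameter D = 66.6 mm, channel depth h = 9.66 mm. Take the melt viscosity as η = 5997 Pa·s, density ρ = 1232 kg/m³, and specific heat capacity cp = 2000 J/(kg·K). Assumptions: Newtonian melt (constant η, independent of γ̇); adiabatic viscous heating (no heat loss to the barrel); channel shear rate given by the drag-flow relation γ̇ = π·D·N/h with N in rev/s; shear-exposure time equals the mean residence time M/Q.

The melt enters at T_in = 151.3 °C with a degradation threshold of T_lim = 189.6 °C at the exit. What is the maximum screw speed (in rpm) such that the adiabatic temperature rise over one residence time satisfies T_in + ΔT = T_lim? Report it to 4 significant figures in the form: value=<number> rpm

Throughput in SI: Q_s = 179.4 kg/h ÷ 3600 s/h = 0.0498333 kg/s
t_res = M / Q_s = 5.77 / 0.0498333 = 115.786 s
D = 66.6 mm = 0.0666 m;  h = 9.66 mm = 0.00966 m
ΔT_a = T_lim − T_in = 189.6 °C − 151.3 °C = 38.3 K
Invert ΔT = ηγ̇²t_res/(ρcp) for γ̇: γ̇_max² = ΔT_a ρ cp / (η t_res) = 38.3·1232·2000 / (5997·115.786) = 135.909 s⁻²
Take the square root: γ̇_max = √(135.909) = 11.658 s⁻¹
N_max = γ̇_max·h / (π·D) = 11.658 · 0.00966 / (π · 0.0666) = 0.538242 rev/s = 32.2945 rpm

value=32.29 rpm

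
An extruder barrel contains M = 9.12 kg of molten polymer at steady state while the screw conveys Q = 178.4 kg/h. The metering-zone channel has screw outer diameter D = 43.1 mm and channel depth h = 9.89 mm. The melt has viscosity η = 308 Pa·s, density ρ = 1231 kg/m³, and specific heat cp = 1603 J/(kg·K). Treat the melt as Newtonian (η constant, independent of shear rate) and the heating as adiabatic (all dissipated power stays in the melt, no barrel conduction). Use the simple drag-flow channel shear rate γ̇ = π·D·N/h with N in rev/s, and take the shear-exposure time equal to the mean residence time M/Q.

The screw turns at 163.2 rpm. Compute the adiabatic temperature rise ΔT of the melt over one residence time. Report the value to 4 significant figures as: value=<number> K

Q_s = Q / 3600 = 178.4 / 3600 = 0.0495556 kg/s
t_res = M / Q_s = 9.12 / 0.0495556 = 184.036 s
D = 43.1 mm = 0.0431 m;  h = 9.89 mm = 0.00989 m;  N = 163.2 rpm / 60 = 2.72 rev/s
γ̇ = π·D·N / h = π · 0.0431 · 2.72 / 0.00989 = 37.2391 s⁻¹
Adiabatic rise: ΔT = η γ̇² t_res / (ρ cp) = 308·(37.2391)²·184.036 / (1231·1603) = 39.8347 K

value=39.83 K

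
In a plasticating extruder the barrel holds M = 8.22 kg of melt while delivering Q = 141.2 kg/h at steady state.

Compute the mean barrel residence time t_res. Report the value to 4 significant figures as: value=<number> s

Q_s = Q / 3600 = 141.2 / 3600 = 0.0392222 kg/s
t_res = M / Q_s = 8.22 / 0.0392222 = 209.575 s

value=209.6 s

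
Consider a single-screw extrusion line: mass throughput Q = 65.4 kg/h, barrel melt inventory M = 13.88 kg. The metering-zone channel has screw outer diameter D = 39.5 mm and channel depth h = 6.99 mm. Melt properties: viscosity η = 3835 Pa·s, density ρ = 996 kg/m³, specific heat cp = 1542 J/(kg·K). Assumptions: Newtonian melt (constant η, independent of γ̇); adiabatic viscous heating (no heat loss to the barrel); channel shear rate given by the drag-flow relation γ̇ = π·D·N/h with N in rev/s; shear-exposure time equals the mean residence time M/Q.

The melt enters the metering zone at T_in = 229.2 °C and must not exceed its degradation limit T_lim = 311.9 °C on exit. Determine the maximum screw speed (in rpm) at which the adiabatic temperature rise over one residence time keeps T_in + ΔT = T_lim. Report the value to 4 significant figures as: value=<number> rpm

value=22.25 rpm

Convert throughput: Q = 65.4 kg/h = 65.4/3600 = 0.0181667 kg/s
t_res = M / Q_s = 13.88 ÷ 0.0181667 = 764.037 s
Convert to metres: D = 0.0395 m, h = 0.00699 m
ΔT_a = T_lim − T_in = 311.9 °C − 229.2 °C = 82.7 K
γ̇_max² = ΔT_a·ρ·cp / (η·t_res) = [82.7 × 996 × 1542] / [3835 × 764.037] = 43.3481 s⁻²
γ̇_max = sqrt(43.3481) = 6.58392 s⁻¹
N_max = γ̇_max h / (πD) = 6.58392·0.00699/(π·0.0395) = 0.370864 rev/s → ×60 = 22.2519 rpm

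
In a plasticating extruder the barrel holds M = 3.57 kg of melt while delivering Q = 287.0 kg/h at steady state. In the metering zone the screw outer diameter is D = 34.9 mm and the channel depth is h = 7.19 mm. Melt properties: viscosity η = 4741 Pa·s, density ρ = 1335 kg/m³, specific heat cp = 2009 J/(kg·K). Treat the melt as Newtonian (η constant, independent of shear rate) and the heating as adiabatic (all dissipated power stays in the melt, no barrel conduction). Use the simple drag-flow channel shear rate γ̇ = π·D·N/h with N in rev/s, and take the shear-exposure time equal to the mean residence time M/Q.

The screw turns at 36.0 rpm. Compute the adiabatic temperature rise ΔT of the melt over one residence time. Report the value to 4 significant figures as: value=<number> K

value=6.627 K

Q_s = Q / 3600 = 287.0 / 3600 = 0.0797222 kg/s
t_res = M / Q_s = 3.57 / 0.0797222 = 44.7805 s
Convert to SI: D = 0.0349 m, h = 0.00719 m, N = 36.0/60 = 0.6 rev/s
Shear rate: γ̇ = πDN/h = π·0.0349·0.6/0.00719 = 9.14951 s⁻¹
ΔT = η·γ̇²·t_res/(ρ·cp) = [4741 × 9.14951² × 44.7805] / [1335 × 2009] = 6.62663 K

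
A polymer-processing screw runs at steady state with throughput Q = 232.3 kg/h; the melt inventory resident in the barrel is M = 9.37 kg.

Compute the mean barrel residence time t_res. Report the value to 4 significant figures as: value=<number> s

value=145.2 s

Throughput in SI: Q_s = 232.3 kg/h ÷ 3600 s/h = 0.0645278 kg/s
t_res = M / Q_s = 9.37 ÷ 0.0645278 = 145.209 s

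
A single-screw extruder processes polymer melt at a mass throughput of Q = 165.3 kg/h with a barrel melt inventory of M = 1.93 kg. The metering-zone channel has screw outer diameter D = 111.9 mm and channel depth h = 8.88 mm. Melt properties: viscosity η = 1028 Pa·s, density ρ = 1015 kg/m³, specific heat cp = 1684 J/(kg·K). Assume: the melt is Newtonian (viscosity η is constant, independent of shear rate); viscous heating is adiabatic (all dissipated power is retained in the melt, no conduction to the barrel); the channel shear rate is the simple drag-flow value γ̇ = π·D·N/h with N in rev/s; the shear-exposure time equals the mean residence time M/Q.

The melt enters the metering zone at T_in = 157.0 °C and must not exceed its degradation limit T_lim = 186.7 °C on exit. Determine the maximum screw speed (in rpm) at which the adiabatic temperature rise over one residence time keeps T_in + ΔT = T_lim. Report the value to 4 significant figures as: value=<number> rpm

value=51.95 rpm

Q_s = Q / 3600 = 165.3 / 3600 = 0.0459167 kg/s
t_res = M / Q_s = 1.93 ÷ 0.0459167 = 42.0327 s
Geometry in SI: D = 111.9 mm → 0.1119 m, h = 8.88 mm → 0.00888 m
ΔT_a = T_lim − T_in = 186.7 − 157.0 = 29.7 K
γ̇_max² = ΔT_a·ρ·cp/(η·t_res) = 29.7·1015·1684/(1028·42.0327) = 1174.86 s⁻²
γ̇_max = √1174.86 = 34.2762 s⁻¹
Solve γ̇ = πDN/h for N: N_max = γ̇_max·h/(π·D) = 34.2762 × 0.00888 / (π × 0.1119) = 0.865815 rev/s = 51.9489 rpm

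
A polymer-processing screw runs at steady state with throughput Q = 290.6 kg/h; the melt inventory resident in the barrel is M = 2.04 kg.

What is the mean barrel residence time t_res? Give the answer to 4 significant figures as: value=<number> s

value=25.27 s

Convert throughput: Q = 290.6 kg/h = 290.6/3600 = 0.0807222 kg/s
t_res = M / Q_s = 2.04 ÷ 0.0807222 = 25.2719 s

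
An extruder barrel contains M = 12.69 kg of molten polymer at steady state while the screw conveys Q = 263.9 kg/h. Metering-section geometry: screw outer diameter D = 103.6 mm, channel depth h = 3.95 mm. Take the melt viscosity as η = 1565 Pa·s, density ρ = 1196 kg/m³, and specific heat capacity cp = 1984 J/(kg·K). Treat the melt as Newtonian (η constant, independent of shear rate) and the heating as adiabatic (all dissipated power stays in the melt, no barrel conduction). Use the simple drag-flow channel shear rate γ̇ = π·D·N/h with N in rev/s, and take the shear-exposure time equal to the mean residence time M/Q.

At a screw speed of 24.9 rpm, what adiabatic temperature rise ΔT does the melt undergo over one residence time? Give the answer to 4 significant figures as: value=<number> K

value=133.5 K

Convert throughput: Q = 263.9 kg/h = 263.9/3600 = 0.0733056 kg/s
t_res = M / Q_s = 12.69 / 0.0733056 = 173.111 s
D = 103.6 mm = 0.1036 m;  h = 3.95 mm = 0.00395 m;  N = 24.9 rpm / 60 = 0.415 rev/s
γ̇ = π D N / h = (π)(0.1036)(0.415) / 0.00395 = 34.1948 s⁻¹
ΔT = η·γ̇²·t_res / (ρ·cp) = 1565 · (34.1948)² · 173.111 / (1196 · 1984) = 133.502 K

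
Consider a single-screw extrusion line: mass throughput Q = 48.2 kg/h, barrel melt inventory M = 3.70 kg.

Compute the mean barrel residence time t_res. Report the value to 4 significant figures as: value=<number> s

Q_s = Q / 3600 = 48.2 / 3600 = 0.0133889 kg/s
t_res = M / Q_s = 3.70 ÷ 0.0133889 = 276.349 s

value=276.3 s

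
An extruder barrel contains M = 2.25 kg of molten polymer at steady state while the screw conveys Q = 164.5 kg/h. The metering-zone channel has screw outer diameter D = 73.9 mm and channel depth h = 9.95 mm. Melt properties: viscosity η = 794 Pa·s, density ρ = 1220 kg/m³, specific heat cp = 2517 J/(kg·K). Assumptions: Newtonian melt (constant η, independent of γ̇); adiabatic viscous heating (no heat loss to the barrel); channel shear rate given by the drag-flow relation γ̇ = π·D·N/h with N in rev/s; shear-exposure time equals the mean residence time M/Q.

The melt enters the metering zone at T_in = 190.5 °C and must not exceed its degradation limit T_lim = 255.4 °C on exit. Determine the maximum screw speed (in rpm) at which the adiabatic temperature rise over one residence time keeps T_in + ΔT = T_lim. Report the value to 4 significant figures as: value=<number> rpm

value=183.6 rpm

Throughput in SI: Q_s = 164.5 kg/h ÷ 3600 s/h = 0.0456944 kg/s
t_res = M / Q_s = 2.25 ÷ 0.0456944 = 49.2401 s
D = 73.9 mm = 0.0739 m;  h = 9.95 mm = 0.00995 m
Allowable rise: ΔT_a = T_lim − T_in = 255.4 − 190.5 = 64.9 K
γ̇_max² = ΔT_a·ρ·cp / (η·t_res) = [64.9 × 1220 × 2517] / [794 × 49.2401] = 5097.39 s⁻²
γ̇_max = sqrt(5097.39) = 71.396 s⁻¹
N_max = γ̇_max·h / (π·D) = 71.396 · 0.00995 / (π · 0.0739) = 3.05987 rev/s = 183.592 rpm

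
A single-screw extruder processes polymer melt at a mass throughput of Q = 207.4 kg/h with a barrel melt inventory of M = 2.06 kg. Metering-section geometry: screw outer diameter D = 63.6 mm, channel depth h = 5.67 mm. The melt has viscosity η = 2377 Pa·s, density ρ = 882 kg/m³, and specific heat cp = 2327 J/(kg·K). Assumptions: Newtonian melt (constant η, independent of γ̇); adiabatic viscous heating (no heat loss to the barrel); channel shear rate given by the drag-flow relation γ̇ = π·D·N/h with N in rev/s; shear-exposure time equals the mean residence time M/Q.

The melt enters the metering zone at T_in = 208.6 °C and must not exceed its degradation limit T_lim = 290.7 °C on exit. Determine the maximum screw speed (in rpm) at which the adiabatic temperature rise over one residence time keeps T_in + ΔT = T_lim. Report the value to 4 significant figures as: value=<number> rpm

value=75.81 rpm

Convert throughput: Q = 207.4 kg/h = 207.4/3600 = 0.0576111 kg/s
t_res = M / Q_s = 2.06 ÷ 0.0576111 = 35.757 s
Geometry in SI: D = 63.6 mm → 0.0636 m, h = 5.67 mm → 0.00567 m
ΔT_a = T_lim − T_in = 290.7 − 208.6 = 82.1 K
Invert ΔT = ηγ̇²t_res/(ρcp) for γ̇: γ̇_max² = ΔT_a ρ cp / (η t_res) = 82.1·882·2327 / (2377·35.757) = 1982.52 s⁻²
γ̇_max = √1982.52 = 44.5255 s⁻¹
Solve γ̇ = πDN/h for N: N_max = γ̇_max·h/(π·D) = 44.5255 × 0.00567 / (π × 0.0636) = 1.26353 rev/s = 75.8117 rpm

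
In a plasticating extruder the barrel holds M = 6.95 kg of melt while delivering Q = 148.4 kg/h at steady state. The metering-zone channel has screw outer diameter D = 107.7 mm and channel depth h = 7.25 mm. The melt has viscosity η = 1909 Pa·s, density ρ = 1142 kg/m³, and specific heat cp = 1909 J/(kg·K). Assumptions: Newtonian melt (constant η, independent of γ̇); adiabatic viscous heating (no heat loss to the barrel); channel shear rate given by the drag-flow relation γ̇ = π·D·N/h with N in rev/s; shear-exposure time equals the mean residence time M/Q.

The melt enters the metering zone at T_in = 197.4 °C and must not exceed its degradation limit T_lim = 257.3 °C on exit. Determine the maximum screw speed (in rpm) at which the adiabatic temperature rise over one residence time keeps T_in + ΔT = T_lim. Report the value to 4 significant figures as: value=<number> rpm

Throughput in SI: Q_s = 148.4 kg/h ÷ 3600 s/h = 0.0412222 kg/s
Mean residence time: t_res = M/Q_s = 6.95 kg / 0.0412222 kg/s = 168.598 s
Geometry in SI: D = 107.7 mm → 0.1077 m, h = 7.25 mm → 0.00725 m
Allowable rise: ΔT_a = T_lim − T_in = 257.3 − 197.4 = 59.9 K
Invert ΔT = ηγ̇²t_res/(ρcp) for γ̇: γ̇_max² = ΔT_a ρ cp / (η t_res) = 59.9·1142·1909 / (1909·168.598) = 405.732 s⁻²
Take the square root: γ̇_max = √(405.732) = 20.1428 s⁻¹
N_max = γ̇_max h / (πD) = 20.1428·0.00725/(π·0.1077) = 0.431611 rev/s → ×60 = 25.8966 rpm

value=25.90 rpm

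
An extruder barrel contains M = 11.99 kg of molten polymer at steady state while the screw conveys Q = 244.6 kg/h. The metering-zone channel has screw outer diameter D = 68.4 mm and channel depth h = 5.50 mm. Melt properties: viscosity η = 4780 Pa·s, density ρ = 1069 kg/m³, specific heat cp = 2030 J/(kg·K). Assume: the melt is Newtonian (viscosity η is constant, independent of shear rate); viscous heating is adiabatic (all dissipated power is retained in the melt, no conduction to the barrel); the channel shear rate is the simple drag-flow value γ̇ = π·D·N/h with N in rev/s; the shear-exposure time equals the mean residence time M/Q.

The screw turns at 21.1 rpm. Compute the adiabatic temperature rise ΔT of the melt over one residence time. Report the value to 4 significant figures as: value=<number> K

Throughput in SI: Q_s = 244.6 kg/h ÷ 3600 s/h = 0.0679444 kg/s
Mean residence time: t_res = M/Q_s = 11.99 kg / 0.0679444 kg/s = 176.468 s
D = 68.4 mm = 0.0684 m;  h = 5.50 mm = 0.0055 m;  N = 21.1 rpm / 60 = 0.351667 rev/s
Shear rate: γ̇ = πDN/h = π·0.0684·0.351667/0.0055 = 13.7396 s⁻¹
ΔT = η·γ̇²·t_res / (ρ·cp) = 4780 · (13.7396)² · 176.468 / (1069 · 2030) = 73.3784 K

value=73.38 K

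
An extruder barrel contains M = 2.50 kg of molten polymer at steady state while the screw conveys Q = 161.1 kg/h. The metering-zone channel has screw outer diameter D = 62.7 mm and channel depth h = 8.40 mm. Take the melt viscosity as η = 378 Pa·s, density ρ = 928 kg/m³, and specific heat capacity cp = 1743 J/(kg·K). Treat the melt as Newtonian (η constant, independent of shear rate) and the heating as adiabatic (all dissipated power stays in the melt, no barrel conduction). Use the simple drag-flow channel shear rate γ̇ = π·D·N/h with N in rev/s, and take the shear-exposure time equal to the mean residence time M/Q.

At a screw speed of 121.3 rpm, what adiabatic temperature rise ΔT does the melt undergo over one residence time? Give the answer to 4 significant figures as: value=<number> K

value=29.34 K

Convert throughput: Q = 161.1 kg/h = 161.1/3600 = 0.04475 kg/s
t_res = M / Q_s = 2.50 / 0.04475 = 55.8659 s
Geometry in metres: D = 62.7 mm → 0.0627 m, h = 8.40 mm → 0.0084 m; screw speed N = 121.3 rpm = 2.02167 rev/s
γ̇ = π·D·N / h = π · 0.0627 · 2.02167 / 0.0084 = 47.4076 s⁻¹
ΔT = η·γ̇²·t_res/(ρ·cp) = [378 × 47.4076² × 55.8659] / [928 × 1743] = 29.3419 K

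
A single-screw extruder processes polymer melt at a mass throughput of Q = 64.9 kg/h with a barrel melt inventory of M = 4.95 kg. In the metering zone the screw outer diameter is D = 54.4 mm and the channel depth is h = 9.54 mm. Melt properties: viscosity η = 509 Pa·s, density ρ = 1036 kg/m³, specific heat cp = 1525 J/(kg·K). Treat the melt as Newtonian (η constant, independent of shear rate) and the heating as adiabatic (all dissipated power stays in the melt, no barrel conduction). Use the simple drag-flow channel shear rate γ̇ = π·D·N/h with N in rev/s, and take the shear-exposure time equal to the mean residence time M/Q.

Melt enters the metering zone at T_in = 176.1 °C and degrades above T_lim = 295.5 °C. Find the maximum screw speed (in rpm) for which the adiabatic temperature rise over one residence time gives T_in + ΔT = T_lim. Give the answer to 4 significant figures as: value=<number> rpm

value=123.0 rpm

Convert throughput: Q = 64.9 kg/h = 64.9/3600 = 0.0180278 kg/s
t_res = M / Q_s = 4.95 / 0.0180278 = 274.576 s
D = 54.4 mm = 0.0544 m;  h = 9.54 mm = 0.00954 m
Allowable rise: ΔT_a = T_lim − T_in = 295.5 − 176.1 = 119.4 K
Invert ΔT = ηγ̇²t_res/(ρcp) for γ̇: γ̇_max² = ΔT_a ρ cp / (η t_res) = 119.4·1036·1525 / (509·274.576) = 1349.75 s⁻²
Take the square root: γ̇_max = √(1349.75) = 36.7389 s⁻¹
N_max = γ̇_max·h / (π·D) = 36.7389 · 0.00954 / (π · 0.0544) = 2.05081 rev/s = 123.049 rpm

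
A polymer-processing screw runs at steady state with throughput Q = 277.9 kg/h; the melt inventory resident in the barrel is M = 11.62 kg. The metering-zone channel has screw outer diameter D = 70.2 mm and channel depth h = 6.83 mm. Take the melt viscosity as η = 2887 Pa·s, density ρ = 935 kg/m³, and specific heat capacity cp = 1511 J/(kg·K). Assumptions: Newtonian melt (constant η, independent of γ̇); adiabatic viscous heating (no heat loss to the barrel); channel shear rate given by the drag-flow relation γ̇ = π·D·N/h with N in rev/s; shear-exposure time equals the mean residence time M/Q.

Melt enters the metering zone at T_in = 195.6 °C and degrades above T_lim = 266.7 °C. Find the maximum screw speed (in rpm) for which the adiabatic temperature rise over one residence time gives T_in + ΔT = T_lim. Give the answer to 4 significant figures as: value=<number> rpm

Throughput in SI: Q_s = 277.9 kg/h ÷ 3600 s/h = 0.0771944 kg/s
t_res = M / Q_s = 11.62 ÷ 0.0771944 = 150.529 s
Geometry in SI: D = 70.2 mm → 0.0702 m, h = 6.83 mm → 0.00683 m
ΔT_a = T_lim − T_in = 266.7 °C − 195.6 °C = 71.1 K
γ̇_max² = ΔT_a·ρ·cp/(η·t_res) = 71.1·935·1511/(2887·150.529) = 231.142 s⁻²
γ̇_max = √231.142 = 15.2034 s⁻¹
N_max = γ̇_max·h / (π·D) = 15.2034 · 0.00683 / (π · 0.0702) = 0.47084 rev/s = 28.2504 rpm

value=28.25 rpm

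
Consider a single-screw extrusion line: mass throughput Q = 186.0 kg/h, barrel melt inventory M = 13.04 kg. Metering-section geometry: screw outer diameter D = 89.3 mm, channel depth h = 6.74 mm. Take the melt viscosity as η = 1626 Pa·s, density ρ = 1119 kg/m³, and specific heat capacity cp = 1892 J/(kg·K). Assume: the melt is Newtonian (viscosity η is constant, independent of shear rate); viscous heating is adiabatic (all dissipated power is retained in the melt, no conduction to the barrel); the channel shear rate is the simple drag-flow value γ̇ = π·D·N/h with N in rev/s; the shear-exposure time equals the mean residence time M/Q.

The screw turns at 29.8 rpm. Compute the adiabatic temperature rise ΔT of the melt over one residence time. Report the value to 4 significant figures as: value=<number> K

value=82.84 K

Convert throughput: Q = 186.0 kg/h = 186.0/3600 = 0.0516667 kg/s
t_res = M / Q_s = 13.04 ÷ 0.0516667 = 252.387 s
Convert to SI: D = 0.0893 m, h = 0.00674 m, N = 29.8/60 = 0.496667 rev/s
Shear rate: γ̇ = πDN/h = π·0.0893·0.496667/0.00674 = 20.6731 s⁻¹
ΔT = η·γ̇²·t_res/(ρ·cp) = [1626 × 20.6731² × 252.387] / [1119 × 1892] = 82.8418 K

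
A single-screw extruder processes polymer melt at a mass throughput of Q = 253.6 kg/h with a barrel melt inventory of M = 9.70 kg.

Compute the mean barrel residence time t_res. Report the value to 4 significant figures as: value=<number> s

value=137.7 s

Throughput in SI: Q_s = 253.6 kg/h ÷ 3600 s/h = 0.0704444 kg/s
t_res = M / Q_s = 9.70 / 0.0704444 = 137.697 s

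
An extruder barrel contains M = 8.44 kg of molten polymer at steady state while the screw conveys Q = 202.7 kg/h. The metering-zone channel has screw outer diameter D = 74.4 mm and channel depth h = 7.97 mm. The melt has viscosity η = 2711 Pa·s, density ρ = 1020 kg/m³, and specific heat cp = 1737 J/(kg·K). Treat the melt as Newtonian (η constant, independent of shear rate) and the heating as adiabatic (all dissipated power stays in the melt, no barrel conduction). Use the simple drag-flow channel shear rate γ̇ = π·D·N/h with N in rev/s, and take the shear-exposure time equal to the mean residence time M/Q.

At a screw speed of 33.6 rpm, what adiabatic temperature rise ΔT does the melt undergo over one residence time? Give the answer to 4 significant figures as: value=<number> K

value=61.86 K

Convert throughput: Q = 202.7 kg/h = 202.7/3600 = 0.0563056 kg/s
Mean residence time: t_res = M/Q_s = 8.44 kg / 0.0563056 kg/s = 149.896 s
Convert to SI: D = 0.0744 m, h = 0.00797 m, N = 33.6/60 = 0.56 rev/s
γ̇ = π D N / h = (π)(0.0744)(0.56) / 0.00797 = 16.423 s⁻¹
ΔT = η·γ̇²·t_res / (ρ·cp) = 2711 · (16.423)² · 149.896 / (1020 · 1737) = 61.8623 K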